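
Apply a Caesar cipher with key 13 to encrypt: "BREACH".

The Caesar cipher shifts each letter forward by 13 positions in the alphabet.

Step 1: For each letter, shift forward by 13 positions (mod 26).
  B (position 1) -> position (1+13) mod 26 = 14 -> O
  R (position 17) -> position (17+13) mod 26 = 4 -> E
  E (position 4) -> position (4+13) mod 26 = 17 -> R
  A (position 0) -> position (0+13) mod 26 = 13 -> N
  C (position 2) -> position (2+13) mod 26 = 15 -> P
  H (position 7) -> position (7+13) mod 26 = 20 -> U
Result: OERNPU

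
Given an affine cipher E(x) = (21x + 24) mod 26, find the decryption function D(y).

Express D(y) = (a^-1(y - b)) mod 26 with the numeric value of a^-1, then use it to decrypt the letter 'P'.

Step 1: Find a^-1, the modular inverse of 21 mod 26.
Step 2: We need 21 * a^-1 = 1 (mod 26).
Step 3: 21 * 5 = 105 = 4 * 26 + 1, so a^-1 = 5.
Step 4: D(y) = 5(y - 24) mod 26.
Step 5: Apply to 'P' (y = 15): D(15) = 5 * (15 - 24) mod 26 = 5 * -9 mod 26 = 7 -> 'H'.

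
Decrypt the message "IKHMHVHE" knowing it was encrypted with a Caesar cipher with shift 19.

Step 1: Reverse the shift by subtracting 19 from each letter position.
  I (position 8) -> position (8-19) mod 26 = 15 -> P
  K (position 10) -> position (10-19) mod 26 = 17 -> R
  H (position 7) -> position (7-19) mod 26 = 14 -> O
  M (position 12) -> position (12-19) mod 26 = 19 -> T
  H (position 7) -> position (7-19) mod 26 = 14 -> O
  V (position 21) -> position (21-19) mod 26 = 2 -> C
  H (position 7) -> position (7-19) mod 26 = 14 -> O
  E (position 4) -> position (4-19) mod 26 = 11 -> L
Decrypted message: PROTOCOL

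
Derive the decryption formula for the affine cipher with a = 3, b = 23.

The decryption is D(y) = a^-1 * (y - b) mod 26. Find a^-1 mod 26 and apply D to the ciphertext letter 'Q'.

Step 1: Find a^-1, the modular inverse of 3 mod 26.
Step 2: We need 3 * a^-1 = 1 (mod 26).
Step 3: 3 * 9 = 27 = 1 * 26 + 1, so a^-1 = 9.
Step 4: D(y) = 9(y - 23) mod 26.
Step 5: Apply to 'Q' (y = 16): D(16) = 9 * (16 - 23) mod 26 = 9 * -7 mod 26 = 15 -> 'P'.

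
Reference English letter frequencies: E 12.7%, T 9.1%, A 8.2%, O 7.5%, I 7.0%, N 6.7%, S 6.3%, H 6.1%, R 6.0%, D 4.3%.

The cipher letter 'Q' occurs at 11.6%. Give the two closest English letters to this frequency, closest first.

Step 1: Observed frequency of 'Q' is 11.6%.
Step 2: Compute distances to each reference frequency and sort:
  E (12.7%): difference = 1.1% <-- BEST
  T (9.1%): difference = 2.5% <-- RUNNER-UP
  A (8.2%): difference = 3.4%
  O (7.5%): difference = 4.1%
  I (7.0%): difference = 4.6%
Step 3: Most likely is 'E' (12.7%, diff 1.1%); second most likely is 'T' (9.1%, diff 2.5%).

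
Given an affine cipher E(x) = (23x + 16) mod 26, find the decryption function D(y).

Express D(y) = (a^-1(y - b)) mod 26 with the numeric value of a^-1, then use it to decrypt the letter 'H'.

Step 1: Find a^-1, the modular inverse of 23 mod 26.
Step 2: We need 23 * a^-1 = 1 (mod 26).
Step 3: 23 * 17 = 391 = 15 * 26 + 1, so a^-1 = 17.
Step 4: D(y) = 17(y - 16) mod 26.
Step 5: Apply to 'H' (y = 7): D(7) = 17 * (7 - 16) mod 26 = 17 * -9 mod 26 = 3 -> 'D'.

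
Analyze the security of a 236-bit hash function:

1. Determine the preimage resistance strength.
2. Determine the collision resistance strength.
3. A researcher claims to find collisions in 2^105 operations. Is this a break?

Step 1: Preimage resistance requires brute-force of 2^236 operations.
Step 2: Collision resistance (birthday bound) = 2^(236/2) = 2^118.
Step 3: The claimed attack costs 2^105 operations.
Step 4: Since 2^105 < 2^118, the claimed attack beats the generic birthday bound, so collision resistance is broken.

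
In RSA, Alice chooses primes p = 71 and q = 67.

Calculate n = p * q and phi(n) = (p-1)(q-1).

Step 1: n = p * q = 71 * 67 = 4757.
Step 2: phi(n) = (p-1)(q-1) = 70 * 66 = 4620.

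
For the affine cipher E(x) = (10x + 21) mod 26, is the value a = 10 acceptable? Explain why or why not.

Step 1: Compute gcd(10, 26).
Step 2: gcd(10, 26) = 2.
Since gcd = 2 != 1, 10 shares a common factor with 26, so it cannot be used.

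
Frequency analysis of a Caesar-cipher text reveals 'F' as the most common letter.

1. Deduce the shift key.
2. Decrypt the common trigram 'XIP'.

Step 1: In English, 'E' is the most frequent letter (12.7%).
Step 2: The most frequent ciphertext letter is 'F' (position 5).
Step 3: Shift = (5 - 4) mod 26 = 1.
Step 4: Decrypt 'XIP' by shifting back 1:
  X -> W
  I -> H
  P -> O
Step 5: 'XIP' decrypts to 'WHO'.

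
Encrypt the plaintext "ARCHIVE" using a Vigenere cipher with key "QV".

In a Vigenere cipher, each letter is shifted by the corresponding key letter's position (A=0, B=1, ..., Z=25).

Step 1: Repeat key to match plaintext length:
  Plaintext: ARCHIVE
  Key:       QVQVQVQ
Step 2: Encrypt each letter:
  A(0) + Q(16) = (0+16) mod 26 = 16 = Q
  R(17) + V(21) = (17+21) mod 26 = 12 = M
  C(2) + Q(16) = (2+16) mod 26 = 18 = S
  H(7) + V(21) = (7+21) mod 26 = 2 = C
  I(8) + Q(16) = (8+16) mod 26 = 24 = Y
  V(21) + V(21) = (21+21) mod 26 = 16 = Q
  E(4) + Q(16) = (4+16) mod 26 = 20 = U
Ciphertext: QMSCYQU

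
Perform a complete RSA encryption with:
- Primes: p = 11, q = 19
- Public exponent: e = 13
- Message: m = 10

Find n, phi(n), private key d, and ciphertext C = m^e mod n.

Step 1: n = 11 * 19 = 209.
Step 2: phi(n) = (11-1)(19-1) = 10 * 18 = 180.
Step 3: Find d = 13^(-1) mod 180 = 97.
  Verify: 13 * 97 = 1261 = 1 (mod 180).
Step 4: C = 10^13 mod 209 = 32.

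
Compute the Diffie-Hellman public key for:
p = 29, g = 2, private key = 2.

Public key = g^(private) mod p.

Step 1: A = g^a mod p = 2^2 mod 29.
  2^1 mod 29 = 2
  2^2 mod 29 = (2 * 2) mod 29 = 4
Result: A = 4.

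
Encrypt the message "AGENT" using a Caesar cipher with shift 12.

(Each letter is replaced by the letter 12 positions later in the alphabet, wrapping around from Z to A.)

Step 1: For each letter, shift forward by 12 positions (mod 26).
  A (position 0) -> position (0+12) mod 26 = 12 -> M
  G (position 6) -> position (6+12) mod 26 = 18 -> S
  E (position 4) -> position (4+12) mod 26 = 16 -> Q
  N (position 13) -> position (13+12) mod 26 = 25 -> Z
  T (position 19) -> position (19+12) mod 26 = 5 -> F
Result: MSQZF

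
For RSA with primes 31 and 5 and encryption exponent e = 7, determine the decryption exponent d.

Step 1: n = 31 * 5 = 155.
Step 2: phi(n) = 30 * 4 = 120.
Step 3: Find d such that 7 * d = 1 (mod 120).
Step 4: d = 7^(-1) mod 120 = 103.
Verification: 7 * 103 = 721 = 6 * 120 + 1.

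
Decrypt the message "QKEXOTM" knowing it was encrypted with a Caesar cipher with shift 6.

Step 1: Reverse the shift by subtracting 6 from each letter position.
  Q (position 16) -> position (16-6) mod 26 = 10 -> K
  K (position 10) -> position (10-6) mod 26 = 4 -> E
  E (position 4) -> position (4-6) mod 26 = 24 -> Y
  X (position 23) -> position (23-6) mod 26 = 17 -> R
  O (position 14) -> position (14-6) mod 26 = 8 -> I
  T (position 19) -> position (19-6) mod 26 = 13 -> N
  M (position 12) -> position (12-6) mod 26 = 6 -> G
Decrypted message: KEYRING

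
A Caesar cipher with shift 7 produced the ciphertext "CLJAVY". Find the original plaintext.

Step 1: Reverse the shift by subtracting 7 from each letter position.
  C (position 2) -> position (2-7) mod 26 = 21 -> V
  L (position 11) -> position (11-7) mod 26 = 4 -> E
  J (position 9) -> position (9-7) mod 26 = 2 -> C
  A (position 0) -> position (0-7) mod 26 = 19 -> T
  V (position 21) -> position (21-7) mod 26 = 14 -> O
  Y (position 24) -> position (24-7) mod 26 = 17 -> R
Decrypted message: VECTOR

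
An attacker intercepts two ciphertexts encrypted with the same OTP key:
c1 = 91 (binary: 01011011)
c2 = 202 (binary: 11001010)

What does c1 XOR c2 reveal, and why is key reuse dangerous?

Step 1: c1 XOR c2 = (m1 XOR k) XOR (m2 XOR k).
Step 2: By XOR associativity/commutativity: = m1 XOR m2 XOR k XOR k = m1 XOR m2.
Step 3: 01011011 XOR 11001010 = 10010001 = 145.
Step 4: The key cancels out! An attacker learns m1 XOR m2 = 145, revealing the relationship between plaintexts.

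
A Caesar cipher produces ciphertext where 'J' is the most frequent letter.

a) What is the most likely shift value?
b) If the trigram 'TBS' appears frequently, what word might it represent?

Step 1: In English, 'E' is the most frequent letter (12.7%).
Step 2: The most frequent ciphertext letter is 'J' (position 9).
Step 3: Shift = (9 - 4) mod 26 = 5.
Step 4: Decrypt 'TBS' by shifting back 5:
  T -> O
  B -> W
  S -> N
Step 5: 'TBS' decrypts to 'OWN'.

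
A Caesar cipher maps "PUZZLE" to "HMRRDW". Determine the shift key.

Step 1: Compare first letters: P (position 15) -> H (position 7).
Step 2: Shift = (7 - 15) mod 26 = 18.
The shift value is 18.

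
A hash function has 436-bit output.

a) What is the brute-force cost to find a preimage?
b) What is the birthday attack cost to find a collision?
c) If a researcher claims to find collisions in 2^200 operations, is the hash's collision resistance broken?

Step 1: Preimage resistance requires brute-force of 2^436 operations.
Step 2: Collision resistance (birthday bound) = 2^(436/2) = 2^218.
Step 3: The claimed attack costs 2^200 operations.
Step 4: Since 2^200 < 2^218, the claimed attack beats the generic birthday bound, so collision resistance is broken.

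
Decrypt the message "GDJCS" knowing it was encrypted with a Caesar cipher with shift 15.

Step 1: Reverse the shift by subtracting 15 from each letter position.
  G (position 6) -> position (6-15) mod 26 = 17 -> R
  D (position 3) -> position (3-15) mod 26 = 14 -> O
  J (position 9) -> position (9-15) mod 26 = 20 -> U
  C (position 2) -> position (2-15) mod 26 = 13 -> N
  S (position 18) -> position (18-15) mod 26 = 3 -> D
Decrypted message: ROUND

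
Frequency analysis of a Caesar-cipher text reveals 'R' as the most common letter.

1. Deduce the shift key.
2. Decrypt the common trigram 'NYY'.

Step 1: In English, 'E' is the most frequent letter (12.7%).
Step 2: The most frequent ciphertext letter is 'R' (position 17).
Step 3: Shift = (17 - 4) mod 26 = 13.
Step 4: Decrypt 'NYY' by shifting back 13:
  N -> A
  Y -> L
  Y -> L
Step 5: 'NYY' decrypts to 'ALL'.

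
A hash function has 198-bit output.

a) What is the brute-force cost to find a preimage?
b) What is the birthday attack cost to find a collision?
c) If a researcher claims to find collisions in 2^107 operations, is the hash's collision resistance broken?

Step 1: Preimage resistance requires brute-force of 2^198 operations.
Step 2: Collision resistance (birthday bound) = 2^(198/2) = 2^99.
Step 3: The claimed attack costs 2^107 operations.
Step 4: Since 2^107 >= 2^99, the claimed attack is no faster than the generic birthday attack, so this does not break collision resistance.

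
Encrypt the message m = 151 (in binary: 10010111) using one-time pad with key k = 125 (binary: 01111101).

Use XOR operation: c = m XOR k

Step 1: Write out the XOR operation bit by bit:
  Message: 10010111
  Key:     01111101
  XOR:     11101010
Step 2: Convert to decimal: 11101010 = 234.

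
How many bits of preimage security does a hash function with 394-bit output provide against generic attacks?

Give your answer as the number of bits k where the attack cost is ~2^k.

Step 1: The hash has a 394-bit output.
Step 2: Preimage resistance means: given a digest h(x), it should be infeasible to find any input that hashes to it.
With a 394-bit output there are 2^394 possible digests, so a generic brute-force preimage search costs about 2^394 evaluations.
Step 3: Security level = 394 bits.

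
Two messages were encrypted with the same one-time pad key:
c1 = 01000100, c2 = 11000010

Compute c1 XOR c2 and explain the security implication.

Step 1: c1 XOR c2 = (m1 XOR k) XOR (m2 XOR k).
Step 2: By XOR associativity/commutativity: = m1 XOR m2 XOR k XOR k = m1 XOR m2.
Step 3: 01000100 XOR 11000010 = 10000110 = 134.
Step 4: The key cancels out! An attacker learns m1 XOR m2 = 134, revealing the relationship between plaintexts.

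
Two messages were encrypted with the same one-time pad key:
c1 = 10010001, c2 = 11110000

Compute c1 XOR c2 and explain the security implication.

Step 1: c1 XOR c2 = (m1 XOR k) XOR (m2 XOR k).
Step 2: By XOR associativity/commutativity: = m1 XOR m2 XOR k XOR k = m1 XOR m2.
Step 3: 10010001 XOR 11110000 = 01100001 = 97.
Step 4: The key cancels out! An attacker learns m1 XOR m2 = 97, revealing the relationship between plaintexts.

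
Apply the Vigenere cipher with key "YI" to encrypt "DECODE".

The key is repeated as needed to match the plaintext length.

Step 1: Repeat key to match plaintext length:
  Plaintext: DECODE
  Key:       YIYIYI
Step 2: Encrypt each letter:
  D(3) + Y(24) = (3+24) mod 26 = 1 = B
  E(4) + I(8) = (4+8) mod 26 = 12 = M
  C(2) + Y(24) = (2+24) mod 26 = 0 = A
  O(14) + I(8) = (14+8) mod 26 = 22 = W
  D(3) + Y(24) = (3+24) mod 26 = 1 = B
  E(4) + I(8) = (4+8) mod 26 = 12 = M
Ciphertext: BMAWBM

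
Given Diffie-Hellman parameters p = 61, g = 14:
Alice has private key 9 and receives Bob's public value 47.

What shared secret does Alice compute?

Step 1: s = B^a mod p = 47^9 mod 61.
  47^1 mod 61 = 47
  47^2 mod 61 = (47 * 47) mod 61 = 13
  47^3 mod 61 = (13 * 47) mod 61 = 1
  47^4 mod 61 = (1 * 47) mod 61 = 47
  47^5 mod 61 = (47 * 47) mod 61 = 13
  47^6 mod 61 = (13 * 47) mod 61 = 1
  47^7 mod 61 = (1 * 47) mod 61 = 47
  47^8 mod 61 = (47 * 47) mod 61 = 13
  47^9 mod 61 = (13 * 47) mod 61 = 1
Result: shared secret = 1.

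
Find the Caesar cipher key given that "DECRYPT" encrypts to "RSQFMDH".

Step 1: Compare first letters: D (position 3) -> R (position 17).
Step 2: Shift = (17 - 3) mod 26 = 14.
The shift value is 14.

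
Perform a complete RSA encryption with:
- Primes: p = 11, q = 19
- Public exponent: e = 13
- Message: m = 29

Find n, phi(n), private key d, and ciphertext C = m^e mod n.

Step 1: n = 11 * 19 = 209.
Step 2: phi(n) = (11-1)(19-1) = 10 * 18 = 180.
Step 3: Find d = 13^(-1) mod 180 = 97.
  Verify: 13 * 97 = 1261 = 1 (mod 180).
Step 4: C = 29^13 mod 209 = 13.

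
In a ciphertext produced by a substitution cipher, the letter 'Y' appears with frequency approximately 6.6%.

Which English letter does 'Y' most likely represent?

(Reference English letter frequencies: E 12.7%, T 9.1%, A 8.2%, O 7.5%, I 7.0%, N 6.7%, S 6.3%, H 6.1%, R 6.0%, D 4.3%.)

Step 1: The observed frequency is 6.6%.
Step 2: Compare with English frequencies:
  E: 12.7% (difference: 6.1%)
  T: 9.1% (difference: 2.5%)
  A: 8.2% (difference: 1.6%)
  O: 7.5% (difference: 0.9%)
  I: 7.0% (difference: 0.4%)
  N: 6.7% (difference: 0.1%) <-- closest
  S: 6.3% (difference: 0.3%)
  H: 6.1% (difference: 0.5%)
  R: 6.0% (difference: 0.6%)
  D: 4.3% (difference: 2.3%)
Step 3: 'Y' most likely represents 'N' (frequency 6.7%).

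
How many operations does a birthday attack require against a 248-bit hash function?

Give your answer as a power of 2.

Step 1: The birthday paradox gives collision probability ~50% after sqrt(2^n) = 2^(n/2) hashes.
Step 2: For 248-bit output: 2^(248/2) = 2^124.
Step 3: Approximately 2^124 hash computations needed.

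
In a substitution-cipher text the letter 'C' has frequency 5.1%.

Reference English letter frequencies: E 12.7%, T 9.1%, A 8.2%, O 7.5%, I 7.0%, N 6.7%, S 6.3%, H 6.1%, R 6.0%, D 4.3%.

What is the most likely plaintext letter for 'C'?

Step 1: The observed frequency is 5.1%.
Step 2: Compare with English frequencies:
  E: 12.7% (difference: 7.6%)
  T: 9.1% (difference: 4.0%)
  A: 8.2% (difference: 3.1%)
  O: 7.5% (difference: 2.4%)
  I: 7.0% (difference: 1.9%)
  N: 6.7% (difference: 1.6%)
  S: 6.3% (difference: 1.2%)
  H: 6.1% (difference: 1.0%)
  R: 6.0% (difference: 0.9%)
  D: 4.3% (difference: 0.8%) <-- closest
Step 3: 'C' most likely represents 'D' (frequency 4.3%).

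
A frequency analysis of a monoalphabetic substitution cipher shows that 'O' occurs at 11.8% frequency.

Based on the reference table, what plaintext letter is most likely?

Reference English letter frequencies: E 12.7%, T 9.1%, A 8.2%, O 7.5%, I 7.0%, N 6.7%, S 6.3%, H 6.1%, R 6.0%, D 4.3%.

Step 1: The observed frequency is 11.8%.
Step 2: Compare with English frequencies:
  E: 12.7% (difference: 0.9%) <-- closest
  T: 9.1% (difference: 2.7%)
  A: 8.2% (difference: 3.6%)
  O: 7.5% (difference: 4.3%)
  I: 7.0% (difference: 4.8%)
  N: 6.7% (difference: 5.1%)
  S: 6.3% (difference: 5.5%)
  H: 6.1% (difference: 5.7%)
  R: 6.0% (difference: 5.8%)
  D: 4.3% (difference: 7.5%)
Step 3: 'O' most likely represents 'E' (frequency 12.7%).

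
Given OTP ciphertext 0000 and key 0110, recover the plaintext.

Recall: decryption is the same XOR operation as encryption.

Step 1: XOR ciphertext with key:
  Ciphertext: 0000
  Key:        0110
  XOR:        0110
Step 2: Plaintext = 0110 = 6 in decimal.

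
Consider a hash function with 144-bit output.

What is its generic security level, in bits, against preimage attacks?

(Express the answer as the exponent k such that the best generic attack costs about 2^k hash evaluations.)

Step 1: The hash has a 144-bit output.
Step 2: Preimage resistance means: given a digest h(x), it should be infeasible to find any input that hashes to it.
With a 144-bit output there are 2^144 possible digests, so a generic brute-force preimage search costs about 2^144 evaluations.
Step 3: Security level = 144 bits.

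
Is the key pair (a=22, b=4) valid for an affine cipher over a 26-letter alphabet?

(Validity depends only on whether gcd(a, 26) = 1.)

Step 1: Compute gcd(22, 26).
Step 2: gcd(22, 26) = 2.
Since gcd = 2 != 1, 22 shares a common factor with 26, so it cannot be used.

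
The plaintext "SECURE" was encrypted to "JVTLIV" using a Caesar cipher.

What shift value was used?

Step 1: Compare first letters: S (position 18) -> J (position 9).
Step 2: Shift = (9 - 18) mod 26 = 17.
The shift value is 17.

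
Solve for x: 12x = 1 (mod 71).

Step 1: We need x such that 12 * x = 1 (mod 71).
Step 2: Using the extended Euclidean algorithm or trial:
  12 * 6 = 72 = 1 * 71 + 1.
Step 3: Since 72 mod 71 = 1, the inverse is x = 6.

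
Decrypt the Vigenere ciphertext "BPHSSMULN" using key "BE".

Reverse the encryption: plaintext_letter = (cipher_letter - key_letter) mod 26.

Step 1: Extend key: BEBEBEBEB
Step 2: Decrypt each letter (c - k) mod 26:
  B(1) - B(1) = (1-1) mod 26 = 0 = A
  P(15) - E(4) = (15-4) mod 26 = 11 = L
  H(7) - B(1) = (7-1) mod 26 = 6 = G
  S(18) - E(4) = (18-4) mod 26 = 14 = O
  S(18) - B(1) = (18-1) mod 26 = 17 = R
  M(12) - E(4) = (12-4) mod 26 = 8 = I
  U(20) - B(1) = (20-1) mod 26 = 19 = T
  L(11) - E(4) = (11-4) mod 26 = 7 = H
  N(13) - B(1) = (13-1) mod 26 = 12 = M
Plaintext: ALGORITHM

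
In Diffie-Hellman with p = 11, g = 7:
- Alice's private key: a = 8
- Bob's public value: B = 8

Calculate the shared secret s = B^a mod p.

Step 1: s = B^a mod p = 8^8 mod 11.
  8^1 mod 11 = 8
  8^2 mod 11 = (8 * 8) mod 11 = 9
  8^3 mod 11 = (9 * 8) mod 11 = 6
  8^4 mod 11 = (6 * 8) mod 11 = 4
  8^5 mod 11 = (4 * 8) mod 11 = 10
  8^6 mod 11 = (10 * 8) mod 11 = 3
  8^7 mod 11 = (3 * 8) mod 11 = 2
  8^8 mod 11 = (2 * 8) mod 11 = 5
Result: shared secret = 5.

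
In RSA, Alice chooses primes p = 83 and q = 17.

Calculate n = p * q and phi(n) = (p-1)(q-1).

Step 1: n = p * q = 83 * 17 = 1411.
Step 2: phi(n) = (p-1)(q-1) = 82 * 16 = 1312.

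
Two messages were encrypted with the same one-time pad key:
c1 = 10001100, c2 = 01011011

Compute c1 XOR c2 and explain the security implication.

Step 1: c1 XOR c2 = (m1 XOR k) XOR (m2 XOR k).
Step 2: By XOR associativity/commutativity: = m1 XOR m2 XOR k XOR k = m1 XOR m2.
Step 3: 10001100 XOR 01011011 = 11010111 = 215.
Step 4: The key cancels out! An attacker learns m1 XOR m2 = 215, revealing the relationship between plaintexts.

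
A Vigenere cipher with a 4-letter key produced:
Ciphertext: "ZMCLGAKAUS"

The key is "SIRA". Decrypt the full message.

Step 1: Key 'SIRA' has length 4. Extended key: SIRASIRASI
Step 2: Decrypt each position:
  Z(25) - S(18) = 7 = H
  M(12) - I(8) = 4 = E
  C(2) - R(17) = 11 = L
  L(11) - A(0) = 11 = L
  G(6) - S(18) = 14 = O
  A(0) - I(8) = 18 = S
  K(10) - R(17) = 19 = T
  A(0) - A(0) = 0 = A
  U(20) - S(18) = 2 = C
  S(18) - I(8) = 10 = K
Plaintext: HELLOSTACK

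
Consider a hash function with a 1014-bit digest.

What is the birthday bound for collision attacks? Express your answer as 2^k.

Step 1: The birthday paradox gives collision probability ~50% after sqrt(2^n) = 2^(n/2) hashes.
Step 2: For 1014-bit output: 2^(1014/2) = 2^507.
Step 3: Approximately 2^507 hash computations needed.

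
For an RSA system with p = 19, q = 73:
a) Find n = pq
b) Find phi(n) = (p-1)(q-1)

Step 1: n = p * q = 19 * 73 = 1387.
Step 2: phi(n) = (p-1)(q-1) = 18 * 72 = 1296.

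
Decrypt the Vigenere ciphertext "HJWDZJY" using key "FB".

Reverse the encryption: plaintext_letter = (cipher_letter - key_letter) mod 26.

Step 1: Extend key: FBFBFBF
Step 2: Decrypt each letter (c - k) mod 26:
  H(7) - F(5) = (7-5) mod 26 = 2 = C
  J(9) - B(1) = (9-1) mod 26 = 8 = I
  W(22) - F(5) = (22-5) mod 26 = 17 = R
  D(3) - B(1) = (3-1) mod 26 = 2 = C
  Z(25) - F(5) = (25-5) mod 26 = 20 = U
  J(9) - B(1) = (9-1) mod 26 = 8 = I
  Y(24) - F(5) = (24-5) mod 26 = 19 = T
Plaintext: CIRCUIT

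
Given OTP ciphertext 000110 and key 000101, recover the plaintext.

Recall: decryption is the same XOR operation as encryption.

Step 1: XOR ciphertext with key:
  Ciphertext: 000110
  Key:        000101
  XOR:        000011
Step 2: Plaintext = 000011 = 3 in decimal.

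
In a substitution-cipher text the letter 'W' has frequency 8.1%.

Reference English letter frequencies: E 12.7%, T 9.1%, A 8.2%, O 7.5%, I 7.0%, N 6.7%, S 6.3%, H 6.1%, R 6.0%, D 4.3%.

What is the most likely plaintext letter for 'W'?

Step 1: The observed frequency is 8.1%.
Step 2: Compare with English frequencies:
  E: 12.7% (difference: 4.6%)
  T: 9.1% (difference: 1.0%)
  A: 8.2% (difference: 0.1%) <-- closest
  O: 7.5% (difference: 0.6%)
  I: 7.0% (difference: 1.1%)
  N: 6.7% (difference: 1.4%)
  S: 6.3% (difference: 1.8%)
  H: 6.1% (difference: 2.0%)
  R: 6.0% (difference: 2.1%)
  D: 4.3% (difference: 3.8%)
Step 3: 'W' most likely represents 'A' (frequency 8.2%).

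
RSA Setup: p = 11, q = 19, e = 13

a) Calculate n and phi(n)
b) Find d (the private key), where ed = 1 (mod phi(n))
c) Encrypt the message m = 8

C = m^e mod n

Step 1: n = 11 * 19 = 209.
Step 2: phi(n) = (11-1)(19-1) = 10 * 18 = 180.
Step 3: Find d = 13^(-1) mod 180 = 97.
  Verify: 13 * 97 = 1261 = 1 (mod 180).
Step 4: C = 8^13 mod 209 = 160.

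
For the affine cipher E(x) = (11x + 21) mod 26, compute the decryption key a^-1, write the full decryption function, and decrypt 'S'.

Step 1: Find a^-1, the modular inverse of 11 mod 26.
Step 2: We need 11 * a^-1 = 1 (mod 26).
Step 3: 11 * 19 = 209 = 8 * 26 + 1, so a^-1 = 19.
Step 4: D(y) = 19(y - 21) mod 26.
Step 5: Apply to 'S' (y = 18): D(18) = 19 * (18 - 21) mod 26 = 19 * -3 mod 26 = 21 -> 'V'.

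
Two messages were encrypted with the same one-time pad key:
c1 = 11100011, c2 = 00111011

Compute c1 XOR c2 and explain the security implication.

Step 1: c1 XOR c2 = (m1 XOR k) XOR (m2 XOR k).
Step 2: By XOR associativity/commutativity: = m1 XOR m2 XOR k XOR k = m1 XOR m2.
Step 3: 11100011 XOR 00111011 = 11011000 = 216.
Step 4: The key cancels out! An attacker learns m1 XOR m2 = 216, revealing the relationship between plaintexts.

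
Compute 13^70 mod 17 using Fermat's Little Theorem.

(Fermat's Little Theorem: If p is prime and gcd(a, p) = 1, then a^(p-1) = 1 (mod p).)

Step 1: Since 17 is prime, by Fermat's Little Theorem: 13^16 = 1 (mod 17).
Step 2: Reduce exponent: 70 mod 16 = 6.
Step 3: So 13^70 = 13^6 (mod 17).
Step 4: 13^6 mod 17 = 16.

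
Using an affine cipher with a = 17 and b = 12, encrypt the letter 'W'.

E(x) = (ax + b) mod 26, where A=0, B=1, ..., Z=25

Step 1: Convert 'W' to number: x = 22.
Step 2: E(22) = (17 * 22 + 12) mod 26 = 386 mod 26 = 22.
Step 3: Convert 22 back to letter: W.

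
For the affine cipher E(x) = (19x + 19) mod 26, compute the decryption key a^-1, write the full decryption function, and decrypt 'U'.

Step 1: Find a^-1, the modular inverse of 19 mod 26.
Step 2: We need 19 * a^-1 = 1 (mod 26).
Step 3: 19 * 11 = 209 = 8 * 26 + 1, so a^-1 = 11.
Step 4: D(y) = 11(y - 19) mod 26.
Step 5: Apply to 'U' (y = 20): D(20) = 11 * (20 - 19) mod 26 = 11 * 1 mod 26 = 11 -> 'L'.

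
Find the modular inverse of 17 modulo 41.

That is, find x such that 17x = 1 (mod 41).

Step 1: We need x such that 17 * x = 1 (mod 41).
Step 2: Using the extended Euclidean algorithm or trial:
  17 * 29 = 493 = 12 * 41 + 1.
Step 3: Since 493 mod 41 = 1, the inverse is x = 29.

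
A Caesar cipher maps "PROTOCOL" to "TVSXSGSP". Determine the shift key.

Step 1: Compare first letters: P (position 15) -> T (position 19).
Step 2: Shift = (19 - 15) mod 26 = 4.
The shift value is 4.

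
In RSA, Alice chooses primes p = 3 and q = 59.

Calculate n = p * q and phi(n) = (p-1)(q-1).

Step 1: n = p * q = 3 * 59 = 177.
Step 2: phi(n) = (p-1)(q-1) = 2 * 58 = 116.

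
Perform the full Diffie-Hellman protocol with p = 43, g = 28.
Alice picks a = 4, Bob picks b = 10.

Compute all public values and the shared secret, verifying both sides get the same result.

Step 1: A = g^a mod p = 28^4 mod 43 = 14.
Step 2: B = g^b mod p = 28^10 mod 43 = 25.
Step 3: Alice computes s = B^a mod p = 25^4 mod 43 = 13.
Step 4: Bob computes s = A^b mod p = 14^10 mod 43 = 13.
Both sides agree: shared secret = 13.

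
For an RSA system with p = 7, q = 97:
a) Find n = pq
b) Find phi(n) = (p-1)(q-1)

Step 1: n = p * q = 7 * 97 = 679.
Step 2: phi(n) = (p-1)(q-1) = 6 * 96 = 576.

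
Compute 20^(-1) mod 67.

Step 1: We need x such that 20 * x = 1 (mod 67).
Step 2: Using the extended Euclidean algorithm or trial:
  20 * 57 = 1140 = 17 * 67 + 1.
Step 3: Since 1140 mod 67 = 1, the inverse is x = 57.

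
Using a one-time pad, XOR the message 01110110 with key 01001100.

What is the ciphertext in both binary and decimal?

Step 1: Write out the XOR operation bit by bit:
  Message: 01110110
  Key:     01001100
  XOR:     00111010
Step 2: Convert to decimal: 00111010 = 58.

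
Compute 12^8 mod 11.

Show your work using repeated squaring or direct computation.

Step 1: Compute 12^8 mod 11 step by step, reducing modulo 11 at each step.
  12^1 mod 11 = 1
  12^2 mod 11 = (1 * 12) mod 11 = 1
  12^3 mod 11 = (1 * 12) mod 11 = 1
  12^4 mod 11 = (1 * 12) mod 11 = 1
  12^5 mod 11 = (1 * 12) mod 11 = 1
  12^6 mod 11 = (1 * 12) mod 11 = 1
  12^7 mod 11 = (1 * 12) mod 11 = 1
  12^8 mod 11 = (1 * 12) mod 11 = 1
Step 2: Result = 1.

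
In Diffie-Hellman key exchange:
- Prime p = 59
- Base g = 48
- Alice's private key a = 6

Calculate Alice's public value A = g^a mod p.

Step 1: A = g^a mod p = 48^6 mod 59.
  48^1 mod 59 = 48
  48^2 mod 59 = (48 * 48) mod 59 = 3
  48^3 mod 59 = (3 * 48) mod 59 = 26
  48^4 mod 59 = (26 * 48) mod 59 = 9
  48^5 mod 59 = (9 * 48) mod 59 = 19
  48^6 mod 59 = (19 * 48) mod 59 = 27
Result: A = 27.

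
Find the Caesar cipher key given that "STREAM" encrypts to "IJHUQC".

Step 1: Compare first letters: S (position 18) -> I (position 8).
Step 2: Shift = (8 - 18) mod 26 = 16.
The shift value is 16.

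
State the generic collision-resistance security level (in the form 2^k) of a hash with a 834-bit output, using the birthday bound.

Step 1: The birthday paradox gives collision probability ~50% after sqrt(2^n) = 2^(n/2) hashes.
Step 2: For 834-bit output: 2^(834/2) = 2^417.
Step 3: Approximately 2^417 hash computations needed.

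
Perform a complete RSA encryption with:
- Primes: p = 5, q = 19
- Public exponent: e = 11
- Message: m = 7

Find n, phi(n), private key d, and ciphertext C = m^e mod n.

Step 1: n = 5 * 19 = 95.
Step 2: phi(n) = (5-1)(19-1) = 4 * 18 = 72.
Step 3: Find d = 11^(-1) mod 72 = 59.
  Verify: 11 * 59 = 649 = 1 (mod 72).
Step 4: C = 7^11 mod 95 = 68.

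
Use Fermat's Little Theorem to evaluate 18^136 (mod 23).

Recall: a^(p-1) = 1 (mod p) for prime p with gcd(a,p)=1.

Step 1: Since 23 is prime, by Fermat's Little Theorem: 18^22 = 1 (mod 23).
Step 2: Reduce exponent: 136 mod 22 = 4.
Step 3: So 18^136 = 18^4 (mod 23).
Step 4: 18^4 mod 23 = 4.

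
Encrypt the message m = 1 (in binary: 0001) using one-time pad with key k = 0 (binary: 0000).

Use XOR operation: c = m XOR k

Step 1: Write out the XOR operation bit by bit:
  Message: 0001
  Key:     0000
  XOR:     0001
Step 2: Convert to decimal: 0001 = 1.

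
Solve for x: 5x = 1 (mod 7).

Step 1: We need x such that 5 * x = 1 (mod 7).
Step 2: Using the extended Euclidean algorithm or trial:
  5 * 3 = 15 = 2 * 7 + 1.
Step 3: Since 15 mod 7 = 1, the inverse is x = 3.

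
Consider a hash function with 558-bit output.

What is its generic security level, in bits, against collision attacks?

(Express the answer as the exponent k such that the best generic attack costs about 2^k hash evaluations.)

Step 1: The hash has a 558-bit output.
Step 2: Collision resistance means it should be infeasible to find any x != y with h(x) = h(y).
By the birthday bound, a generic collision search succeeds after about sqrt(2^558) = 2^(558/2) = 2^279 evaluations.
Step 3: Security level = 279 bits.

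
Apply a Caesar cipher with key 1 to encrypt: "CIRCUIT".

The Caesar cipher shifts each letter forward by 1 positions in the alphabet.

Step 1: For each letter, shift forward by 1 positions (mod 26).
  C (position 2) -> position (2+1) mod 26 = 3 -> D
  I (position 8) -> position (8+1) mod 26 = 9 -> J
  R (position 17) -> position (17+1) mod 26 = 18 -> S
  C (position 2) -> position (2+1) mod 26 = 3 -> D
  U (position 20) -> position (20+1) mod 26 = 21 -> V
  I (position 8) -> position (8+1) mod 26 = 9 -> J
  T (position 19) -> position (19+1) mod 26 = 20 -> U
Result: DJSDVJU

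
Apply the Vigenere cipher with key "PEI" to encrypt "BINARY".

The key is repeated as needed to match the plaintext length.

Step 1: Repeat key to match plaintext length:
  Plaintext: BINARY
  Key:       PEIPEI
Step 2: Encrypt each letter:
  B(1) + P(15) = (1+15) mod 26 = 16 = Q
  I(8) + E(4) = (8+4) mod 26 = 12 = M
  N(13) + I(8) = (13+8) mod 26 = 21 = V
  A(0) + P(15) = (0+15) mod 26 = 15 = P
  R(17) + E(4) = (17+4) mod 26 = 21 = V
  Y(24) + I(8) = (24+8) mod 26 = 6 = G
Ciphertext: QMVPVG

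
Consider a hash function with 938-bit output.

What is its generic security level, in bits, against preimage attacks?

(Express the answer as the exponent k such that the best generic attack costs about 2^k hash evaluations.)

Step 1: The hash has a 938-bit output.
Step 2: Preimage resistance means: given a digest h(x), it should be infeasible to find any input that hashes to it.
With a 938-bit output there are 2^938 possible digests, so a generic brute-force preimage search costs about 2^938 evaluations.
Step 3: Security level = 938 bits.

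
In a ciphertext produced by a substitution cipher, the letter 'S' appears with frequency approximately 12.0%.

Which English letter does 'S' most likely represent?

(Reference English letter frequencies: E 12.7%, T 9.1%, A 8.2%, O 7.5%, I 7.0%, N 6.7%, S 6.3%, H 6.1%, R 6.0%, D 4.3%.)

Step 1: The observed frequency is 12.0%.
Step 2: Compare with English frequencies:
  E: 12.7% (difference: 0.7%) <-- closest
  T: 9.1% (difference: 2.9%)
  A: 8.2% (difference: 3.8%)
  O: 7.5% (difference: 4.5%)
  I: 7.0% (difference: 5.0%)
  N: 6.7% (difference: 5.3%)
  S: 6.3% (difference: 5.7%)
  H: 6.1% (difference: 5.9%)
  R: 6.0% (difference: 6.0%)
  D: 4.3% (difference: 7.7%)
Step 3: 'S' most likely represents 'E' (frequency 12.7%).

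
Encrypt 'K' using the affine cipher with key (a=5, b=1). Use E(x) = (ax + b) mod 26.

Step 1: Convert 'K' to number: x = 10.
Step 2: E(10) = (5 * 10 + 1) mod 26 = 51 mod 26 = 25.
Step 3: Convert 25 back to letter: Z.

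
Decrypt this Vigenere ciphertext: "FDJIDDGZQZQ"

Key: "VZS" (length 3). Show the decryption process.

Step 1: Key 'VZS' has length 3. Extended key: VZSVZSVZSVZ
Step 2: Decrypt each position:
  F(5) - V(21) = 10 = K
  D(3) - Z(25) = 4 = E
  J(9) - S(18) = 17 = R
  I(8) - V(21) = 13 = N
  D(3) - Z(25) = 4 = E
  D(3) - S(18) = 11 = L
  G(6) - V(21) = 11 = L
  Z(25) - Z(25) = 0 = A
  Q(16) - S(18) = 24 = Y
  Z(25) - V(21) = 4 = E
  Q(16) - Z(25) = 17 = R
Plaintext: KERNELLAYER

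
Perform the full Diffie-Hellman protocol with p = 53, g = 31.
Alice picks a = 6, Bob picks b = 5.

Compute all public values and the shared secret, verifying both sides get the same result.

Step 1: A = g^a mod p = 31^6 mod 53 = 25.
Step 2: B = g^b mod p = 31^5 mod 53 = 35.
Step 3: Alice computes s = B^a mod p = 35^6 mod 53 = 4.
Step 4: Bob computes s = A^b mod p = 25^5 mod 53 = 4.
Both sides agree: shared secret = 4.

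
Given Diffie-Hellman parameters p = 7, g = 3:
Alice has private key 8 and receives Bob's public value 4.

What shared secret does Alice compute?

Step 1: s = B^a mod p = 4^8 mod 7.
  4^1 mod 7 = 4
  4^2 mod 7 = (4 * 4) mod 7 = 2
  4^3 mod 7 = (2 * 4) mod 7 = 1
  4^4 mod 7 = (1 * 4) mod 7 = 4
  4^5 mod 7 = (4 * 4) mod 7 = 2
  4^6 mod 7 = (2 * 4) mod 7 = 1
  4^7 mod 7 = (1 * 4) mod 7 = 4
  4^8 mod 7 = (4 * 4) mod 7 = 2
Result: shared secret = 2.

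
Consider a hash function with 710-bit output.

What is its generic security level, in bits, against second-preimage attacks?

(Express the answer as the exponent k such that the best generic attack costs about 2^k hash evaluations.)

Step 1: The hash has a 710-bit output.
Step 2: Second-preimage resistance means: given a specific input x, it should be infeasible to find a different y with h(y) = h(x).
With a 710-bit output, a generic search for a second preimage costs about 2^710 evaluations (each trial matches the fixed target with probability 2^-710).
Step 3: Security level = 710 bits.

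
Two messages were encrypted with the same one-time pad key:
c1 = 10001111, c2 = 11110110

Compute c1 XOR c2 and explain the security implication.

Step 1: c1 XOR c2 = (m1 XOR k) XOR (m2 XOR k).
Step 2: By XOR associativity/commutativity: = m1 XOR m2 XOR k XOR k = m1 XOR m2.
Step 3: 10001111 XOR 11110110 = 01111001 = 121.
Step 4: The key cancels out! An attacker learns m1 XOR m2 = 121, revealing the relationship between plaintexts.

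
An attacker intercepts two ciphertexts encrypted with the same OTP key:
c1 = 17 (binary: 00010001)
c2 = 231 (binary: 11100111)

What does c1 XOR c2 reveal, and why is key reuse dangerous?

Step 1: c1 XOR c2 = (m1 XOR k) XOR (m2 XOR k).
Step 2: By XOR associativity/commutativity: = m1 XOR m2 XOR k XOR k = m1 XOR m2.
Step 3: 00010001 XOR 11100111 = 11110110 = 246.
Step 4: The key cancels out! An attacker learns m1 XOR m2 = 246, revealing the relationship between plaintexts.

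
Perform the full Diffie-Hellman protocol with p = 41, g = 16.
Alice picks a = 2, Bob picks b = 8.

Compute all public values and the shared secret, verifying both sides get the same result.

Step 1: A = g^a mod p = 16^2 mod 41 = 10.
Step 2: B = g^b mod p = 16^8 mod 41 = 37.
Step 3: Alice computes s = B^a mod p = 37^2 mod 41 = 16.
Step 4: Bob computes s = A^b mod p = 10^8 mod 41 = 16.
Both sides agree: shared secret = 16.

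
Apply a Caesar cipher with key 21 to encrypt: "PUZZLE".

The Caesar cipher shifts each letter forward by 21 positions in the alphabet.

Step 1: For each letter, shift forward by 21 positions (mod 26).
  P (position 15) -> position (15+21) mod 26 = 10 -> K
  U (position 20) -> position (20+21) mod 26 = 15 -> P
  Z (position 25) -> position (25+21) mod 26 = 20 -> U
  Z (position 25) -> position (25+21) mod 26 = 20 -> U
  L (position 11) -> position (11+21) mod 26 = 6 -> G
  E (position 4) -> position (4+21) mod 26 = 25 -> Z
Result: KPUUGZ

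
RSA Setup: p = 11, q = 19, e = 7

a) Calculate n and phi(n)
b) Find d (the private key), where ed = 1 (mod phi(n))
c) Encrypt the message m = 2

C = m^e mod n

Step 1: n = 11 * 19 = 209.
Step 2: phi(n) = (11-1)(19-1) = 10 * 18 = 180.
Step 3: Find d = 7^(-1) mod 180 = 103.
  Verify: 7 * 103 = 721 = 1 (mod 180).
Step 4: C = 2^7 mod 209 = 128.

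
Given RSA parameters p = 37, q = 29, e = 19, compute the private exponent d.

Step 1: n = 37 * 29 = 1073.
Step 2: phi(n) = 36 * 28 = 1008.
Step 3: Find d such that 19 * d = 1 (mod 1008).
Step 4: d = 19^(-1) mod 1008 = 955.
Verification: 19 * 955 = 18145 = 18 * 1008 + 1.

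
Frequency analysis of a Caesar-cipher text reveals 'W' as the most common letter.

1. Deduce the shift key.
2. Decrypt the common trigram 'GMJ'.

Step 1: In English, 'E' is the most frequent letter (12.7%).
Step 2: The most frequent ciphertext letter is 'W' (position 22).
Step 3: Shift = (22 - 4) mod 26 = 18.
Step 4: Decrypt 'GMJ' by shifting back 18:
  G -> O
  M -> U
  J -> R
Step 5: 'GMJ' decrypts to 'OUR'.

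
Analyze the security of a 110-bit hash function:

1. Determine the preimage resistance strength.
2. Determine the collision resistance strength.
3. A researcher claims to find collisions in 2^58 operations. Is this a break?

Step 1: Preimage resistance requires brute-force of 2^110 operations.
Step 2: Collision resistance (birthday bound) = 2^(110/2) = 2^55.
Step 3: The claimed attack costs 2^58 operations.
Step 4: Since 2^58 >= 2^55, the claimed attack is no faster than the generic birthday attack, so this does not break collision resistance.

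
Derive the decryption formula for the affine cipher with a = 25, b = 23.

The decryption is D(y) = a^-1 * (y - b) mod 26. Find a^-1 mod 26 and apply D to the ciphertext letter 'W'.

Step 1: Find a^-1, the modular inverse of 25 mod 26.
Step 2: We need 25 * a^-1 = 1 (mod 26).
Step 3: 25 * 25 = 625 = 24 * 26 + 1, so a^-1 = 25.
Step 4: D(y) = 25(y - 23) mod 26.
Step 5: Apply to 'W' (y = 22): D(22) = 25 * (22 - 23) mod 26 = 25 * -1 mod 26 = 1 -> 'B'.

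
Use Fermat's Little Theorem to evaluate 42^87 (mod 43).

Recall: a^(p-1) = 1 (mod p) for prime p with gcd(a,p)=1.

Step 1: Since 43 is prime, by Fermat's Little Theorem: 42^42 = 1 (mod 43).
Step 2: Reduce exponent: 87 mod 42 = 3.
Step 3: So 42^87 = 42^3 (mod 43).
Step 4: 42^3 mod 43 = 42.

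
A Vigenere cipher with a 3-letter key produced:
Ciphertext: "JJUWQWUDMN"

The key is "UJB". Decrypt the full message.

Step 1: Key 'UJB' has length 3. Extended key: UJBUJBUJBU
Step 2: Decrypt each position:
  J(9) - U(20) = 15 = P
  J(9) - J(9) = 0 = A
  U(20) - B(1) = 19 = T
  W(22) - U(20) = 2 = C
  Q(16) - J(9) = 7 = H
  W(22) - B(1) = 21 = V
  U(20) - U(20) = 0 = A
  D(3) - J(9) = 20 = U
  M(12) - B(1) = 11 = L
  N(13) - U(20) = 19 = T
Plaintext: PATCHVAULT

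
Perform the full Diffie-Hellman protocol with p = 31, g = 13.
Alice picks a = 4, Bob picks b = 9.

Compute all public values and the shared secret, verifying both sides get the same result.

Step 1: A = g^a mod p = 13^4 mod 31 = 10.
Step 2: B = g^b mod p = 13^9 mod 31 = 29.
Step 3: Alice computes s = B^a mod p = 29^4 mod 31 = 16.
Step 4: Bob computes s = A^b mod p = 10^9 mod 31 = 16.
Both sides agree: shared secret = 16.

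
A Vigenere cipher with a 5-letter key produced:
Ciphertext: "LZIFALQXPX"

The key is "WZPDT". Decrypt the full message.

Step 1: Key 'WZPDT' has length 5. Extended key: WZPDTWZPDT
Step 2: Decrypt each position:
  L(11) - W(22) = 15 = P
  Z(25) - Z(25) = 0 = A
  I(8) - P(15) = 19 = T
  F(5) - D(3) = 2 = C
  A(0) - T(19) = 7 = H
  L(11) - W(22) = 15 = P
  Q(16) - Z(25) = 17 = R
  X(23) - P(15) = 8 = I
  P(15) - D(3) = 12 = M
  X(23) - T(19) = 4 = E
Plaintext: PATCHPRIME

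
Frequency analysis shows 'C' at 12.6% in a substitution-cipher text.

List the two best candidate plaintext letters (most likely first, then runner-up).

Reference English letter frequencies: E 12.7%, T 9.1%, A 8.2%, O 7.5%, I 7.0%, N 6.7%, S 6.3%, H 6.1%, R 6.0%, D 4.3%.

Step 1: Observed frequency of 'C' is 12.6%.
Step 2: Compute distances to each reference frequency and sort:
  E (12.7%): difference = 0.1% <-- BEST
  T (9.1%): difference = 3.5% <-- RUNNER-UP
  A (8.2%): difference = 4.4%
  O (7.5%): difference = 5.1%
  I (7.0%): difference = 5.6%
Step 3: Most likely is 'E' (12.7%, diff 0.1%); second most likely is 'T' (9.1%, diff 3.5%).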